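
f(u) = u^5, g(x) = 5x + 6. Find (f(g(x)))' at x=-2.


Using the chain rule: (f(g(x)))' = f'(g(x)) * g'(x)
First, find g(-2):
g(-2) = 5 * (-2) + 6 = -4
Next, f'(u) = 5u^4
And g'(x) = 5
So f'(g(-2)) * g'(-2)
= 5 * (-4)^4 * 5
= 5 * 256 * 5
= 6400

6400


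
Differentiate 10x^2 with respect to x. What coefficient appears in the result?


We apply the power rule: d/dx [ax^n] = a*n * x^(n-1)
d/dx [10x^2]
= 10 * 2 * x^(2-1)
= 20x
The coefficient is 20

20


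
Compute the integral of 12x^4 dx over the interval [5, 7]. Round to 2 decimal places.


Find the antiderivative of 12x^4:
F(x) = 12/5 * x^5
Apply the Fundamental Theorem of Calculus:
F(7) - F(5)
= 12/5 * 7^5 - 12/5 * 5^5
= 12/5 * (16807 - 3125)
= 12/5 * 13682
= 164184/5 = 32836.80

32836.80


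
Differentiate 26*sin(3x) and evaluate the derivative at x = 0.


Apply the chain rule to differentiate 26*sin(3x):
d/dx [26*sin(3x)]
= 26 * cos(3x) * d/dx(3x)
= 26 * 3 * cos(3x)
= 78 * cos(3x)
Evaluate at x = 0:
= 78 * cos(0)
= 78 * 1
= 78

78


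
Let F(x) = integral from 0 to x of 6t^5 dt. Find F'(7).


By the Fundamental Theorem of Calculus (Part 1):
If F(x) = integral from 0 to x of f(t) dt, then F'(x) = f(x)
Here f(t) = 6t^5
So F'(x) = 6x^5
Evaluate at x = 7:
F'(7) = 6 * 7^5
= 6 * 16807
= 100842

100842


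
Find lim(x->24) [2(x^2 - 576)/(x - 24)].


Direct substitution gives 0/0, so we factor the numerator.
Factor: 2(x^2 - 576) = 2 * (x - 24)(x + 24)
Cancel the common factor (x - 24):
2(x^2 - 576)/(x - 24) = 2 * (x + 24)
Now substitute x = 24:
= 2 * (24 + 24) = 96

96


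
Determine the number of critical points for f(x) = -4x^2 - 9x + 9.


Find where f'(x) = 0:
f'(x) = -8x - 9
Set f'(x) = 0:
-8x - 9 = 0
x = 9 / (-8) = -9/8
This is a linear equation in x, so there is exactly one solution.
Number of critical points: 1

1


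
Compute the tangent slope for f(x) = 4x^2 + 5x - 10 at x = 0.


The slope of the tangent line equals f'(x) at the point.
f(x) = 4x^2 + 5x - 10
f'(x) = 8x + 5
At x = 0:
f'(0) = 8 * 0 + 5
= 0 + 5
= 5

5


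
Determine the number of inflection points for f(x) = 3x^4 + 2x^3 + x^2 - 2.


Inflection points occur where f''(x) = 0 and concavity changes.
f(x) = 3x^4 + 2x^3 + x^2 - 2
f'(x) = 12x^3 + 6x^2 + 2x
f''(x) = 36x^2 + 12x + 2
This is a quadratic in x. Use the discriminant to count real roots.
Discriminant = (12)^2 - 4 * 36 * 2
= 144 - 288
= -144
Since discriminant < 0, f''(x) = 0 has no real solutions.
Number of inflection points: 0

0


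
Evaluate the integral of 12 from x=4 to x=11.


The integral of a constant k over [a, b] equals k * (b - a).
integral from 4 to 11 of 12 dx
= 12 * (11 - 4)
= 12 * 7
= 84

84


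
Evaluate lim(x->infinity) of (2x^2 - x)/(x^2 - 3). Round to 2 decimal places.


For limits at infinity with equal-degree polynomials,
we compare leading coefficients.
Numerator leading term: 2x^2
Denominator leading term: x^2
Divide both by x^2:
lim = (2 - 1/x) / (1 - 3/x^2)
As x -> infinity, the 1/x and 1/x^2 terms vanish:
= 2/1 = 2 = 2.00

2.00


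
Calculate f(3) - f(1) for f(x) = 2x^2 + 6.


Net change = f(b) - f(a)
f(x) = 2x^2 + 6
Compute f(3):
f(3) = 2 * 3^2 + 0 * 3 + 6
= 18 + 0 + 6
= 24
Compute f(1):
f(1) = 2 * 1^2 + 0 * 1 + 6
= 2 + 0 + 6
= 8
Net change = 24 - 8 = 16

16


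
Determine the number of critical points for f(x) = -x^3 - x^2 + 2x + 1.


Find where f'(x) = 0:
f(x) = -x^3 - x^2 + 2x + 1
f'(x) = -3x^2 - 2x + 2
This is a quadratic in x. Use the discriminant to count real roots.
Discriminant = (-2)^2 - 4 * (-3) * 2
= 4 - (-24)
= 28
Since discriminant > 0, f'(x) = 0 has 2 real solutions.
Number of critical points: 2

2


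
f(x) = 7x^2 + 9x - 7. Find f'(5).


Differentiate term by term using power and sum rules:
f(x) = 7x^2 + 9x - 7
f'(x) = 14x + 9
Substitute x = 5:
f'(5) = 14 * 5 + 9
= 70 + 9
= 79

79


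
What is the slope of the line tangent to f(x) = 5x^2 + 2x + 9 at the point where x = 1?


The slope of the tangent line equals f'(x) at the point.
f(x) = 5x^2 + 2x + 9
f'(x) = 10x + 2
At x = 1:
f'(1) = 10 * 1 + 2
= 10 + 2
= 12

12


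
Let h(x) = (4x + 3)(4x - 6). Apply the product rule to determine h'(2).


Let u(x) = 4x + 3 and v(x) = 4x - 6
u'(x) = 4
v'(x) = 4
Product rule: h'(x) = u'(x)*v(x) + u(x)*v'(x)
= 4 * (4x - 6) + (4x + 3) * 4
At x = 2:
u(2) = 4 * 2 + 3 = 11
v(2) = 4 * 2 - 6 = 2
h'(2) = 4 * 2 + 11 * 4
= 8 + 44
= 52

52


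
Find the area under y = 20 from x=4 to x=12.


The area under a constant function y = 20 is a rectangle.
Width = 12 - 4 = 8
Height = 20
Area = width * height
= 8 * 20
= 160

160


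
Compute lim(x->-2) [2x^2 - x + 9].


Since polynomials are continuous, we use direct substitution.
lim(x->-2) of 2x^2 - x + 9
= 2 * (-2)^2 - 1 * (-2) + 9
= 8 + 2 + 9
= 19

19


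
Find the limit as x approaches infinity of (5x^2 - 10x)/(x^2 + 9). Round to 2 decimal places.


For limits at infinity with equal-degree polynomials,
we compare leading coefficients.
Numerator leading term: 5x^2
Denominator leading term: x^2
Divide both by x^2:
lim = (5 - 10/x) / (1 + 9/x^2)
As x -> infinity, the 1/x and 1/x^2 terms vanish:
= 5/1 = 5 = 5.00

5.00


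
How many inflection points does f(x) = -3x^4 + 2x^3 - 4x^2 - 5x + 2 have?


Inflection points occur where f''(x) = 0 and concavity changes.
f(x) = -3x^4 + 2x^3 - 4x^2 - 5x + 2
f'(x) = -12x^3 + 6x^2 - 8x - 5
f''(x) = -36x^2 + 12x - 8
This is a quadratic in x. Use the discriminant to count real roots.
Discriminant = (12)^2 - 4 * (-36) * (-8)
= 144 - 1152
= -1008
Since discriminant < 0, f''(x) = 0 has no real solutions.
Number of inflection points: 0

0


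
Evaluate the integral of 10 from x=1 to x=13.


The integral of a constant k over [a, b] equals k * (b - a).
integral from 1 to 13 of 10 dx
= 10 * (13 - 1)
= 10 * 12
= 120

120


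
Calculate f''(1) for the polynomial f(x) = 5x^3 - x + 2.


First derivative:
f'(x) = 15x^2 - 1
Second derivative:
f''(x) = 30x
Substitute x = 1:
f''(1) = 30 * 1 + 0
= 30 + 0
= 30

30


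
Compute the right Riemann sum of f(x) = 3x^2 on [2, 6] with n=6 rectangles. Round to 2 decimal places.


Right Riemann sum uses right endpoints of each subinterval.
Interval: [2, 6], n = 6
dx = (6 - 2) / 6 = 2/3
Right endpoints: [8/3, 10/3, 4, 14/3, 16/3, 6]
f values: [64/3, 100/3, 48, 196/3, 256/3, 108]
Sum = dx * (sum of f values)
= 2/3 * 1084/3
= 2168/9 ≈ 240.89

240.89


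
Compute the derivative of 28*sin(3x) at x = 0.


Apply the chain rule to differentiate 28*sin(3x):
d/dx [28*sin(3x)]
= 28 * cos(3x) * d/dx(3x)
= 28 * 3 * cos(3x)
= 84 * cos(3x)
Evaluate at x = 0:
= 84 * cos(0)
= 84 * 1
= 84

84


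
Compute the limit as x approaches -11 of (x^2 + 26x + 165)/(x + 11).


Direct substitution gives 0/0, so we factor the numerator.
Factor: (x^2 + 26x + 165) = (x + 11)(x + 15)
Cancel the common factor (x + 11):
(x^2 + 26x + 165)/(x + 11) = (x + 15)
Now substitute x = -11:
= (-11) - (-15) = 4

4


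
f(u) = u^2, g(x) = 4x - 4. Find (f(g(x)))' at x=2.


Using the chain rule: (f(g(x)))' = f'(g(x)) * g'(x)
First, find g(2):
g(2) = 4 * 2 - 4 = 4
Next, f'(u) = 2u
And g'(x) = 4
So f'(g(2)) * g'(2)
= 2 * 4 * 4
= 32

32


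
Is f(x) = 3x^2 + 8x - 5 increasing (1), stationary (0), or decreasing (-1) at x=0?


Compute f'(x) to determine behavior:
f'(x) = 6x + 8
f'(0) = 6 * 0 + 8
= 0 + 8
= 8
Since f'(0) > 0, the function is increasing (1)

1


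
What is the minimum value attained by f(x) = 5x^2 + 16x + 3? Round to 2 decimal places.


For a quadratic f(x) = ax^2 + bx + c with a > 0, the minimum is at the vertex.
Vertex x-coordinate: x = -b/(2a)
x = -(16) / (2 * 5)
x = -16/10 = -8/5
Substitute back to find the minimum value:
f(-8/5) = 5 * (-8/5)^2 + 16 * (-8/5) + 3
= 64/5 - 128/5 + 3
= -49/5 = -9.80

-9.80


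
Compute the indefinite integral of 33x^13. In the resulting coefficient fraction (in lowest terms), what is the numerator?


Apply the power rule for integration:
integral of ax^n dx = a/(n+1) * x^(n+1) + C
integral of 33x^13 dx
= 33/14 * x^14 + C
The coefficient in lowest terms is 33/14, and its numerator is 33

33


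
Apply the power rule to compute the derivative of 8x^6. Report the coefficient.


We apply the power rule: d/dx [ax^n] = a*n * x^(n-1)
d/dx [8x^6]
= 8 * 6 * x^(6-1)
= 48x^5
The coefficient is 48

48


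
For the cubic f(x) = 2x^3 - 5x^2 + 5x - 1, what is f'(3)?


Differentiate f(x) = 2x^3 - 5x^2 + 5x - 1 term by term:
f'(x) = 6x^2 - 10x + 5
Substitute x = 3:
f'(3) = 6 * 3^2 - 10 * 3 + 5
= 54 - 30 + 5
= 29

29


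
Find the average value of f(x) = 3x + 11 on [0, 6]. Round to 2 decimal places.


Average value = 1/(b-a) * integral from a to b of f(x) dx
First compute the integral of 3x + 11:
F(x) = (3/2)x^2 + 11x
F(6) = 3/2 * 36 + 11 * 6 = 120
F(0) = 3/2 * 0 + 11 * 0 = 0
Integral = 120 - 0 = 120
Average = 120 / (6 - 0) = 120 / 6
= 20 = 20.00

20.00


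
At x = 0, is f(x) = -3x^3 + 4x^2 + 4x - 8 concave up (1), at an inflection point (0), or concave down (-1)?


Concavity is determined by the sign of f''(x).
f(x) = -3x^3 + 4x^2 + 4x - 8
f'(x) = -9x^2 + 8x + 4
f''(x) = -18x + 8
f''(0) = -18 * 0 + 8
= 0 + 8
= 8
Since f''(0) > 0, the function is concave up (1)

1


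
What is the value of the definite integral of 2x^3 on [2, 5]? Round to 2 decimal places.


Find the antiderivative of 2x^3:
F(x) = 2/4 * x^4
Apply the Fundamental Theorem of Calculus:
F(5) - F(2)
= 2/4 * 5^4 - 2/4 * 2^4
= 2/4 * (625 - 16)
= 2/4 * 609
= 609/2 = 304.50

304.50


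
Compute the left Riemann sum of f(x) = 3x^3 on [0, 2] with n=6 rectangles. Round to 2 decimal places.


Left Riemann sum uses left endpoints of each subinterval.
Interval: [0, 2], n = 6
dx = (2 - 0) / 6 = 1/3
Left endpoints: [0, 1/3, 2/3, 1, 4/3, 5/3]
f values: [0, 1/9, 8/9, 3, 64/9, 125/9]
Sum = dx * (sum of f values)
= 1/3 * 25
= 25/3 ≈ 8.33

8.33


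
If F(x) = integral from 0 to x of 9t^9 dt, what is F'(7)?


By the Fundamental Theorem of Calculus (Part 1):
If F(x) = integral from 0 to x of f(t) dt, then F'(x) = f(x)
Here f(t) = 9t^9
So F'(x) = 9x^9
Evaluate at x = 7:
F'(7) = 9 * 7^9
= 9 * 40353607
= 363182463

363182463


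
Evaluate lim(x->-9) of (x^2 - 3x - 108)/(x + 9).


Direct substitution gives 0/0, so we factor the numerator.
Factor: (x^2 - 3x - 108) = (x + 9)(x - 12)
Cancel the common factor (x + 9):
(x^2 - 3x - 108)/(x + 9) = (x - 12)
Now substitute x = -9:
= (-9) - (12) = -21

-21


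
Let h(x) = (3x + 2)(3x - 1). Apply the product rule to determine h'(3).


Let u(x) = 3x + 2 and v(x) = 3x - 1
u'(x) = 3
v'(x) = 3
Product rule: h'(x) = u'(x)*v(x) + u(x)*v'(x)
= 3 * (3x - 1) + (3x + 2) * 3
At x = 3:
u(3) = 3 * 3 + 2 = 11
v(3) = 3 * 3 - 1 = 8
h'(3) = 3 * 8 + 11 * 3
= 24 + 33
= 57

57


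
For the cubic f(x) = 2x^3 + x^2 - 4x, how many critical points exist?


Find where f'(x) = 0:
f(x) = 2x^3 + x^2 - 4x
f'(x) = 6x^2 + 2x - 4
This is a quadratic in x. Use the discriminant to count real roots.
Discriminant = (2)^2 - 4 * 6 * (-4)
= 4 - (-96)
= 100
Since discriminant > 0, f'(x) = 0 has 2 real solutions.
Number of critical points: 2

2


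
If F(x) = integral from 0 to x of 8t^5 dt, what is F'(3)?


By the Fundamental Theorem of Calculus (Part 1):
If F(x) = integral from 0 to x of f(t) dt, then F'(x) = f(x)
Here f(t) = 8t^5
So F'(x) = 8x^5
Evaluate at x = 3:
F'(3) = 8 * 3^5
= 8 * 243
= 1944

1944


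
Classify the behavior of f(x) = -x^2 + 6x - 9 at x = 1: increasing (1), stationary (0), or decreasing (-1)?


Compute f'(x) to determine behavior:
f'(x) = -2x + 6
f'(1) = -2 * 1 + 6
= -2 + 6
= 4
Since f'(1) > 0, the function is increasing (1)

1


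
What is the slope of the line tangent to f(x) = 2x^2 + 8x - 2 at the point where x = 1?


The slope of the tangent line equals f'(x) at the point.
f(x) = 2x^2 + 8x - 2
f'(x) = 4x + 8
At x = 1:
f'(1) = 4 * 1 + 8
= 4 + 8
= 12

12


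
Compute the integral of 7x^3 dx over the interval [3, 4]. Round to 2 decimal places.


Find the antiderivative of 7x^3:
F(x) = 7/4 * x^4
Apply the Fundamental Theorem of Calculus:
F(4) - F(3)
= 7/4 * 4^4 - 7/4 * 3^4
= 7/4 * (256 - 81)
= 7/4 * 175
= 1225/4 = 306.25

306.25


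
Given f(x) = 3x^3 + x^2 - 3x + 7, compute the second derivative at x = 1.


First derivative:
f'(x) = 9x^2 + 2x - 3
Second derivative:
f''(x) = 18x + 2
Substitute x = 1:
f''(1) = 18 * 1 + 2
= 18 + 2
= 20

20


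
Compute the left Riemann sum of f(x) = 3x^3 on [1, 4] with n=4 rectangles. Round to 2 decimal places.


Left Riemann sum uses left endpoints of each subinterval.
Interval: [1, 4], n = 4
dx = (4 - 1) / 4 = 3/4
Left endpoints: [1, 7/4, 5/2, 13/4]
f values: [3, 1029/64, 375/8, 6591/64]
Sum = dx * (sum of f values)
= 3/4 * 2703/16
= 8109/64 ≈ 126.70

126.70


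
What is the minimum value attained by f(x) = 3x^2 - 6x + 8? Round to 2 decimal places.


For a quadratic f(x) = ax^2 + bx + c with a > 0, the minimum is at the vertex.
Vertex x-coordinate: x = -b/(2a)
x = -(-6) / (2 * 3)
x = 6/6 = 1
Substitute back to find the minimum value:
f(1) = 3 * 1^2 - 6 * 1 + 8
= 3 - 6 + 8
= 5 = 5.00

5.00


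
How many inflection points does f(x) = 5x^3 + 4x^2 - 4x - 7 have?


Inflection points occur where f''(x) = 0 and concavity changes.
f(x) = 5x^3 + 4x^2 - 4x - 7
f'(x) = 15x^2 + 8x - 4
f''(x) = 30x + 8
Set f''(x) = 0:
30x + 8 = 0
x = -8 / 30 = -4/15
Since f''(x) is linear (degree 1), it changes sign at this point.
Therefore there is exactly 1 inflection point.

1


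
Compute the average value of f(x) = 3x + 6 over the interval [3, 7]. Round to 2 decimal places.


Average value = 1/(b-a) * integral from a to b of f(x) dx
First compute the integral of 3x + 6:
F(x) = (3/2)x^2 + 6x
F(7) = 3/2 * 49 + 6 * 7 = 231/2
F(3) = 3/2 * 9 + 6 * 3 = 63/2
Integral = 231/2 - 63/2 = 84
Average = 84 / (7 - 3) = 84 / 4
= 21 = 21.00

21.00


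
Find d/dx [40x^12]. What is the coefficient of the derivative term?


We apply the power rule: d/dx [ax^n] = a*n * x^(n-1)
d/dx [40x^12]
= 40 * 12 * x^(12-1)
= 480x^11
The coefficient is 480

480


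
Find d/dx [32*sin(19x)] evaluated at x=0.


Apply the chain rule to differentiate 32*sin(19x):
d/dx [32*sin(19x)]
= 32 * cos(19x) * d/dx(19x)
= 32 * 19 * cos(19x)
= 608 * cos(19x)
Evaluate at x = 0:
= 608 * cos(0)
= 608 * 1
= 608

608


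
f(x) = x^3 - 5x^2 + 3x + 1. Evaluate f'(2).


Differentiate f(x) = x^3 - 5x^2 + 3x + 1 term by term:
f'(x) = 3x^2 - 10x + 3
Substitute x = 2:
f'(2) = 3 * 2^2 - 10 * 2 + 3
= 12 - 20 + 3
= -5

-5


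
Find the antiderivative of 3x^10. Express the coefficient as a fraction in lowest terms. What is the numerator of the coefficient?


Apply the power rule for integration:
integral of ax^n dx = a/(n+1) * x^(n+1) + C
integral of 3x^10 dx
= 3/11 * x^11 + C
The coefficient in lowest terms is 3/11, and its numerator is 3

3


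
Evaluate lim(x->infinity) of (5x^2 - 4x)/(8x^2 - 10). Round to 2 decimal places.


For limits at infinity with equal-degree polynomials,
we compare leading coefficients.
Numerator leading term: 5x^2
Denominator leading term: 8x^2
Divide both by x^2:
lim = (5 - 4/x) / (8 - 10/x^2)
As x -> infinity, the 1/x and 1/x^2 terms vanish:
= 5/8 ≈ 0.63

0.63


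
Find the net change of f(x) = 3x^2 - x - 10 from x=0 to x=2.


Net change = f(b) - f(a)
f(x) = 3x^2 - x - 10
Compute f(2):
f(2) = 3 * 2^2 - 1 * 2 - 10
= 12 - 2 - 10
= 0
Compute f(0):
f(0) = 3 * 0^2 - 1 * 0 - 10
= 0 + 0 - 10
= -10
Net change = 0 - (-10) = 10

10


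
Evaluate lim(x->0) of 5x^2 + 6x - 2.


Since polynomials are continuous, we use direct substitution.
lim(x->0) of 5x^2 + 6x - 2
= 5 * 0^2 + 6 * 0 - 2
= 0 + 0 - 2
= -2

-2


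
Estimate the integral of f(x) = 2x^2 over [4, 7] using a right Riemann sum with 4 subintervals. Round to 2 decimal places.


Right Riemann sum uses right endpoints of each subinterval.
Interval: [4, 7], n = 4
dx = (7 - 4) / 4 = 3/4
Right endpoints: [19/4, 11/2, 25/4, 7]
f values: [361/8, 121/2, 625/8, 98]
Sum = dx * (sum of f values)
= 3/4 * 1127/4
= 3381/16 ≈ 211.31

211.31


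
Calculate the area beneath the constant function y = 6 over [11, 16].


The area under a constant function y = 6 is a rectangle.
Width = 16 - 11 = 5
Height = 6
Area = width * height
= 5 * 6
= 30

30


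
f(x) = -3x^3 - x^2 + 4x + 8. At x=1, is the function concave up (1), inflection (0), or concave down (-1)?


Concavity is determined by the sign of f''(x).
f(x) = -3x^3 - x^2 + 4x + 8
f'(x) = -9x^2 - 2x + 4
f''(x) = -18x - 2
f''(1) = -18 * 1 - 2
= -18 - 2
= -20
Since f''(1) < 0, the function is concave down (-1)

-1


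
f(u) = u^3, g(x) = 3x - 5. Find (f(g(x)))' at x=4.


Using the chain rule: (f(g(x)))' = f'(g(x)) * g'(x)
First, find g(4):
g(4) = 3 * 4 - 5 = 7
Next, f'(u) = 3u^2
And g'(x) = 3
So f'(g(4)) * g'(4)
= 3 * 7^2 * 3
= 3 * 49 * 3
= 441

441


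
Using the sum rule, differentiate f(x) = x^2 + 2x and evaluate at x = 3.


Differentiate term by term using power and sum rules:
f(x) = x^2 + 2x
f'(x) = 2x + 2
Substitute x = 3:
f'(3) = 2 * 3 + 2
= 6 + 2
= 8

8


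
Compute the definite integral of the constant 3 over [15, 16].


The integral of a constant k over [a, b] equals k * (b - a).
integral from 15 to 16 of 3 dx
= 3 * (16 - 15)
= 3 * 1
= 3

3


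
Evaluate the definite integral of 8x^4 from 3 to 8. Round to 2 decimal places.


Find the antiderivative of 8x^4:
F(x) = 8/5 * x^5
Apply the Fundamental Theorem of Calculus:
F(8) - F(3)
= 8/5 * 8^5 - 8/5 * 3^5
= 8/5 * (32768 - 243)
= 8/5 * 32525
= 52040 = 52040.00

52040.00


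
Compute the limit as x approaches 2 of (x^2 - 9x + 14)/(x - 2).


Direct substitution gives 0/0, so we factor the numerator.
Factor: (x^2 - 9x + 14) = (x - 2)(x - 7)
Cancel the common factor (x - 2):
(x^2 - 9x + 14)/(x - 2) = (x - 7)
Now substitute x = 2:
= (2) - (7) = -5

-5


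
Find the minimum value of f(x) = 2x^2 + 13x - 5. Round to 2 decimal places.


For a quadratic f(x) = ax^2 + bx + c with a > 0, the minimum is at the vertex.
Vertex x-coordinate: x = -b/(2a)
x = -(13) / (2 * 2)
x = -13/4
Substitute back to find the minimum value:
f(-13/4) = 2 * (-13/4)^2 + 13 * (-13/4) - 5
= 169/8 - 169/4 - 5
= -209/8 ≈ -26.13

-26.13


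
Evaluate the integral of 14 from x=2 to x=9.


The integral of a constant k over [a, b] equals k * (b - a).
integral from 2 to 9 of 14 dx
= 14 * (9 - 2)
= 14 * 7
= 98

98


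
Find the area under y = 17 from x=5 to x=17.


The area under a constant function y = 17 is a rectangle.
Width = 17 - 5 = 12
Height = 17
Area = width * height
= 12 * 17
= 204

204


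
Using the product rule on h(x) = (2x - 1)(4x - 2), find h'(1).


Let u(x) = 2x - 1 and v(x) = 4x - 2
u'(x) = 2
v'(x) = 4
Product rule: h'(x) = u'(x)*v(x) + u(x)*v'(x)
= 2 * (4x - 2) + (2x - 1) * 4
At x = 1:
u(1) = 2 * 1 - 1 = 1
v(1) = 4 * 1 - 2 = 2
h'(1) = 2 * 2 + 1 * 4
= 4 + 4
= 8

8


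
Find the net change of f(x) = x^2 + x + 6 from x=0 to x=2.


Net change = f(b) - f(a)
f(x) = x^2 + x + 6
Compute f(2):
f(2) = 1 * 2^2 + 1 * 2 + 6
= 4 + 2 + 6
= 12
Compute f(0):
f(0) = 1 * 0^2 + 1 * 0 + 6
= 0 + 0 + 6
= 6
Net change = 12 - 6 = 6

6


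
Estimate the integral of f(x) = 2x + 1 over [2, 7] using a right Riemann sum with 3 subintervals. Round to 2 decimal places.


Right Riemann sum uses right endpoints of each subinterval.
Interval: [2, 7], n = 3
dx = (7 - 2) / 3 = 5/3
Right endpoints: [11/3, 16/3, 7]
f values: [25/3, 35/3, 15]
Sum = dx * (sum of f values)
= 5/3 * 35
= 175/3 ≈ 58.33

58.33


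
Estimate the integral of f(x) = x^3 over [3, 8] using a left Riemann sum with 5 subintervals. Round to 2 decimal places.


Left Riemann sum uses left endpoints of each subinterval.
Interval: [3, 8], n = 5
dx = (8 - 3) / 5 = 1
Left endpoints: [3, 4, 5, 6, 7]
f values: [27, 64, 125, 216, 343]
Sum = dx * (sum of f values)
= 1 * 775
= 775 = 775.00

775.00


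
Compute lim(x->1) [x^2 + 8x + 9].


Since polynomials are continuous, we use direct substitution.
lim(x->1) of x^2 + 8x + 9
= 1 * 1^2 + 8 * 1 + 9
= 1 + 8 + 9
= 18

18


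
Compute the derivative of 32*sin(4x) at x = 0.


Apply the chain rule to differentiate 32*sin(4x):
d/dx [32*sin(4x)]
= 32 * cos(4x) * d/dx(4x)
= 32 * 4 * cos(4x)
= 128 * cos(4x)
Evaluate at x = 0:
= 128 * cos(0)
= 128 * 1
= 128

128


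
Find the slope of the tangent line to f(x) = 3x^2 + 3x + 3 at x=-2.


The slope of the tangent line equals f'(x) at the point.
f(x) = 3x^2 + 3x + 3
f'(x) = 6x + 3
At x = -2:
f'(-2) = 6 * (-2) + 3
= -12 + 3
= -9

-9


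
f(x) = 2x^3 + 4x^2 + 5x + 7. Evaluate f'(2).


Differentiate f(x) = 2x^3 + 4x^2 + 5x + 7 term by term:
f'(x) = 6x^2 + 8x + 5
Substitute x = 2:
f'(2) = 6 * 2^2 + 8 * 2 + 5
= 24 + 16 + 5
= 45

45


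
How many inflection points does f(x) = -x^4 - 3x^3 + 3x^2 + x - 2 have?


Inflection points occur where f''(x) = 0 and concavity changes.
f(x) = -x^4 - 3x^3 + 3x^2 + x - 2
f'(x) = -4x^3 - 9x^2 + 6x + 1
f''(x) = -12x^2 - 18x + 6
This is a quadratic in x. Use the discriminant to count real roots.
Discriminant = (-18)^2 - 4 * (-12) * 6
= 324 - (-288)
= 612
Since discriminant > 0, f''(x) = 0 has 2 distinct real solutions.
A quadratic with two distinct real roots changes sign at each root, so concavity changes at both.
Number of inflection points: 2

2


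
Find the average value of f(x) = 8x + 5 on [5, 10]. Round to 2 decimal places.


Average value = 1/(b-a) * integral from a to b of f(x) dx
First compute the integral of 8x + 5:
F(x) = 4x^2 + 5x
F(10) = 4 * 100 + 5 * 10 = 450
F(5) = 4 * 25 + 5 * 5 = 125
Integral = 450 - 125 = 325
Average = 325 / (10 - 5) = 325 / 5
= 65 = 65.00

65.00


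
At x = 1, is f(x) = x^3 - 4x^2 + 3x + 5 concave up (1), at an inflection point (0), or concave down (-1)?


Concavity is determined by the sign of f''(x).
f(x) = x^3 - 4x^2 + 3x + 5
f'(x) = 3x^2 - 8x + 3
f''(x) = 6x - 8
f''(1) = 6 * 1 - 8
= 6 - 8
= -2
Since f''(1) < 0, the function is concave down (-1)

-1


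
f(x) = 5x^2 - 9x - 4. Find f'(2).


Differentiate term by term using power and sum rules:
f(x) = 5x^2 - 9x - 4
f'(x) = 10x - 9
Substitute x = 2:
f'(2) = 10 * 2 - 9
= 20 - 9
= 11

11


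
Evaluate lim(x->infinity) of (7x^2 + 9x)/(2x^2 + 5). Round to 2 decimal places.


For limits at infinity with equal-degree polynomials,
we compare leading coefficients.
Numerator leading term: 7x^2
Denominator leading term: 2x^2
Divide both by x^2:
lim = (7 + 9/x) / (2 + 5/x^2)
As x -> infinity, the 1/x and 1/x^2 terms vanish:
= 7/2 = 3.50

3.50


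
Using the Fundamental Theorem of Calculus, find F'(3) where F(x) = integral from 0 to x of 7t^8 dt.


By the Fundamental Theorem of Calculus (Part 1):
If F(x) = integral from 0 to x of f(t) dt, then F'(x) = f(x)
Here f(t) = 7t^8
So F'(x) = 7x^8
Evaluate at x = 3:
F'(3) = 7 * 3^8
= 7 * 6561
= 45927

45927


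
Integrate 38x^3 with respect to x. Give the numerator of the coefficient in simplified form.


Apply the power rule for integration:
integral of ax^n dx = a/(n+1) * x^(n+1) + C
integral of 38x^3 dx
= 38/4 * x^4 + C
= 19/2 * x^4 + C
The coefficient in lowest terms is 19/2, and its numerator is 19

19


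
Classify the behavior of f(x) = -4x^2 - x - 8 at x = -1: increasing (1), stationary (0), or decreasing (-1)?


Compute f'(x) to determine behavior:
f'(x) = -8x - 1
f'(-1) = -8 * (-1) - 1
= 8 - 1
= 7
Since f'(-1) > 0, the function is increasing (1)

1


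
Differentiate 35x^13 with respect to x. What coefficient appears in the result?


We apply the power rule: d/dx [ax^n] = a*n * x^(n-1)
d/dx [35x^13]
= 35 * 13 * x^(13-1)
= 455x^12
The coefficient is 455

455


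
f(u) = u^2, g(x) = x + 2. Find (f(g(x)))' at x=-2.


Using the chain rule: (f(g(x)))' = f'(g(x)) * g'(x)
First, find g(-2):
g(-2) = 1 * (-2) + 2 = 0
Next, f'(u) = 2u
And g'(x) = 1
So f'(g(-2)) * g'(-2)
= 2 * 0 * 1
= 0

0


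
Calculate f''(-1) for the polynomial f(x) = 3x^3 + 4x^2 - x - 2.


First derivative:
f'(x) = 9x^2 + 8x - 1
Second derivative:
f''(x) = 18x + 8
Substitute x = -1:
f''(-1) = 18 * (-1) + 8
= -18 + 8
= -10

-10


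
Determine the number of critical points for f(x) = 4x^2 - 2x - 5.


Find where f'(x) = 0:
f'(x) = 8x - 2
Set f'(x) = 0:
8x - 2 = 0
x = 2 / 8 = 1/4
This is a linear equation in x, so there is exactly one solution.
Number of critical points: 1

1


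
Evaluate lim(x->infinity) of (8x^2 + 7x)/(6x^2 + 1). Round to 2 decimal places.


For limits at infinity with equal-degree polynomials,
we compare leading coefficients.
Numerator leading term: 8x^2
Denominator leading term: 6x^2
Divide both by x^2:
lim = (8 + 7/x) / (6 + 1/x^2)
As x -> infinity, the 1/x and 1/x^2 terms vanish:
= 8/6 = 4/3 ≈ 1.33

1.33


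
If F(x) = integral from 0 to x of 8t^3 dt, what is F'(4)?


By the Fundamental Theorem of Calculus (Part 1):
If F(x) = integral from 0 to x of f(t) dt, then F'(x) = f(x)
Here f(t) = 8t^3
So F'(x) = 8x^3
Evaluate at x = 4:
F'(4) = 8 * 4^3
= 8 * 64
= 512

512


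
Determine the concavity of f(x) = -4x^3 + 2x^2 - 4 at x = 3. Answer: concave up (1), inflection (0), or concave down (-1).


Concavity is determined by the sign of f''(x).
f(x) = -4x^3 + 2x^2 - 4
f'(x) = -12x^2 + 4x
f''(x) = -24x + 4
f''(3) = -24 * 3 + 4
= -72 + 4
= -68
Since f''(3) < 0, the function is concave down (-1)

-1


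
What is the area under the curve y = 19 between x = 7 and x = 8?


The area under a constant function y = 19 is a rectangle.
Width = 8 - 7 = 1
Height = 19
Area = width * height
= 1 * 19
= 19

19


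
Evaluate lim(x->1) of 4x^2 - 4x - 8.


Since polynomials are continuous, we use direct substitution.
lim(x->1) of 4x^2 - 4x - 8
= 4 * 1^2 - 4 * 1 - 8
= 4 - 4 - 8
= -8

-8


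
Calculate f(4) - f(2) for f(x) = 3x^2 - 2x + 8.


Net change = f(b) - f(a)
f(x) = 3x^2 - 2x + 8
Compute f(4):
f(4) = 3 * 4^2 - 2 * 4 + 8
= 48 - 8 + 8
= 48
Compute f(2):
f(2) = 3 * 2^2 - 2 * 2 + 8
= 12 - 4 + 8
= 16
Net change = 48 - 16 = 32

32


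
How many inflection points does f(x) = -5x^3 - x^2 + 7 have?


Inflection points occur where f''(x) = 0 and concavity changes.
f(x) = -5x^3 - x^2 + 7
f'(x) = -15x^2 - 2x
f''(x) = -30x - 2
Set f''(x) = 0:
-30x - 2 = 0
x = 2 / (-30) = -1/15
Since f''(x) is linear (degree 1), it changes sign at this point.
Therefore there is exactly 1 inflection point.

1


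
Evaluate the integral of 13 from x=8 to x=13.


The integral of a constant k over [a, b] equals k * (b - a).
integral from 8 to 13 of 13 dx
= 13 * (13 - 8)
= 13 * 5
= 65

65


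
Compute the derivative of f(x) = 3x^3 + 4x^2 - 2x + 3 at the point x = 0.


Differentiate f(x) = 3x^3 + 4x^2 - 2x + 3 term by term:
f'(x) = 9x^2 + 8x - 2
Substitute x = 0:
f'(0) = 9 * 0^2 + 8 * 0 - 2
= 0 + 0 - 2
= -2

-2


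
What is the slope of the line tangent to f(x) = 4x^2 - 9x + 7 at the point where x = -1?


The slope of the tangent line equals f'(x) at the point.
f(x) = 4x^2 - 9x + 7
f'(x) = 8x - 9
At x = -1:
f'(-1) = 8 * (-1) - 9
= -8 - 9
= -17

-17


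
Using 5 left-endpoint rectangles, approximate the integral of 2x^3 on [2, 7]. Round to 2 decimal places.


Left Riemann sum uses left endpoints of each subinterval.
Interval: [2, 7], n = 5
dx = (7 - 2) / 5 = 1
Left endpoints: [2, 3, 4, 5, 6]
f values: [16, 54, 128, 250, 432]
Sum = dx * (sum of f values)
= 1 * 880
= 880 = 880.00

880.00


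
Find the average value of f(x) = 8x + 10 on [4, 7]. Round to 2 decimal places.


Average value = 1/(b-a) * integral from a to b of f(x) dx
First compute the integral of 8x + 10:
F(x) = 4x^2 + 10x
F(7) = 4 * 49 + 10 * 7 = 266
F(4) = 4 * 16 + 10 * 4 = 104
Integral = 266 - 104 = 162
Average = 162 / (7 - 4) = 162 / 3
= 54 = 54.00

54.00


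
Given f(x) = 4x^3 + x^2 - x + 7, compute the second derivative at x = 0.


First derivative:
f'(x) = 12x^2 + 2x - 1
Second derivative:
f''(x) = 24x + 2
Substitute x = 0:
f''(0) = 24 * 0 + 2
= 0 + 2
= 2

2


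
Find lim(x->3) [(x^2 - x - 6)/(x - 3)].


Direct substitution gives 0/0, so we factor the numerator.
Factor: (x^2 - x - 6) = (x - 3)(x + 2)
Cancel the common factor (x - 3):
(x^2 - x - 6)/(x - 3) = (x + 2)
Now substitute x = 3:
= (3) - (-2) = 5

5


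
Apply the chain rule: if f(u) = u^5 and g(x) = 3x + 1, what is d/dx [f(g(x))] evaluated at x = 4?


Using the chain rule: (f(g(x)))' = f'(g(x)) * g'(x)
First, find g(4):
g(4) = 3 * 4 + 1 = 13
Next, f'(u) = 5u^4
And g'(x) = 3
So f'(g(4)) * g'(4)
= 5 * 13^4 * 3
= 5 * 28561 * 3
= 428415

428415


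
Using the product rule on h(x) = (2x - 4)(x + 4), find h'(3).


Let u(x) = 2x - 4 and v(x) = x + 4
u'(x) = 2
v'(x) = 1
Product rule: h'(x) = u'(x)*v(x) + u(x)*v'(x)
= 2 * (x + 4) + (2x - 4) * 1
At x = 3:
u(3) = 2 * 3 - 4 = 2
v(3) = 1 * 3 + 4 = 7
h'(3) = 2 * 7 + 2 * 1
= 14 + 2
= 16

16


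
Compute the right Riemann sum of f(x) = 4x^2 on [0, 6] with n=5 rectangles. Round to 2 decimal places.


Right Riemann sum uses right endpoints of each subinterval.
Interval: [0, 6], n = 5
dx = (6 - 0) / 5 = 6/5
Right endpoints: [6/5, 12/5, 18/5, 24/5, 6]
f values: [144/25, 576/25, 1296/25, 2304/25, 144]
Sum = dx * (sum of f values)
= 6/5 * 1584/5
= 9504/25 = 380.16

380.16


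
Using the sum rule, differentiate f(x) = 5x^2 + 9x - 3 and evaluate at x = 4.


Differentiate term by term using power and sum rules:
f(x) = 5x^2 + 9x - 3
f'(x) = 10x + 9
Substitute x = 4:
f'(4) = 10 * 4 + 9
= 40 + 9
= 49

49


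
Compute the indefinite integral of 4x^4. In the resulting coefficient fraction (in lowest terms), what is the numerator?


Apply the power rule for integration:
integral of ax^n dx = a/(n+1) * x^(n+1) + C
integral of 4x^4 dx
= 4/5 * x^5 + C
The coefficient in lowest terms is 4/5, and its numerator is 4

4


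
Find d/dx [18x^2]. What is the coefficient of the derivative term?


We apply the power rule: d/dx [ax^n] = a*n * x^(n-1)
d/dx [18x^2]
= 18 * 2 * x^(2-1)
= 36x
The coefficient is 36

36


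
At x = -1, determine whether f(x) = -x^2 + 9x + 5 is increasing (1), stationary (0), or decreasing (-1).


Compute f'(x) to determine behavior:
f'(x) = -2x + 9
f'(-1) = -2 * (-1) + 9
= 2 + 9
= 11
Since f'(-1) > 0, the function is increasing (1)

1


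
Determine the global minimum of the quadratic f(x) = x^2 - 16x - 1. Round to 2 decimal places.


For a quadratic f(x) = ax^2 + bx + c with a > 0, the minimum is at the vertex.
Vertex x-coordinate: x = -b/(2a)
x = -(-16) / (2 * 1)
x = 16/2 = 8
Substitute back to find the minimum value:
f(8) = 1 * 8^2 - 16 * 8 - 1
= 64 - 128 - 1
= -65 = -65.00

-65.00


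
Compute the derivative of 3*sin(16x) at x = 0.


Apply the chain rule to differentiate 3*sin(16x):
d/dx [3*sin(16x)]
= 3 * cos(16x) * d/dx(16x)
= 3 * 16 * cos(16x)
= 48 * cos(16x)
Evaluate at x = 0:
= 48 * cos(0)
= 48 * 1
= 48

48


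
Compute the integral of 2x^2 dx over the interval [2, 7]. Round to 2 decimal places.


Find the antiderivative of 2x^2:
F(x) = 2/3 * x^3
Apply the Fundamental Theorem of Calculus:
F(7) - F(2)
= 2/3 * 7^3 - 2/3 * 2^3
= 2/3 * (343 - 8)
= 2/3 * 335
= 670/3 ≈ 223.33

223.33


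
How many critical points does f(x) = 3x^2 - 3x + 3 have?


Find where f'(x) = 0:
f'(x) = 6x - 3
Set f'(x) = 0:
6x - 3 = 0
x = 3 / 6 = 1/2
This is a linear equation in x, so there is exactly one solution.
Number of critical points: 1

1


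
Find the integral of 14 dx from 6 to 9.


The integral of a constant k over [a, b] equals k * (b - a).
integral from 6 to 9 of 14 dx
= 14 * (9 - 6)
= 14 * 3
= 42

42


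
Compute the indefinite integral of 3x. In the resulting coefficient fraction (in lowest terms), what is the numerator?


Apply the power rule for integration:
integral of ax^n dx = a/(n+1) * x^(n+1) + C
integral of 3x dx
= 3/2 * x^2 + C
The coefficient in lowest terms is 3/2, and its numerator is 3

3


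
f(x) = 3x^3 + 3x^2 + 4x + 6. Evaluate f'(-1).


Differentiate f(x) = 3x^3 + 3x^2 + 4x + 6 term by term:
f'(x) = 9x^2 + 6x + 4
Substitute x = -1:
f'(-1) = 9 * (-1)^2 + 6 * (-1) + 4
= 9 - 6 + 4
= 7

7


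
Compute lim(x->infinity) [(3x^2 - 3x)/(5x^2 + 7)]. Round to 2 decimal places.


For limits at infinity with equal-degree polynomials,
we compare leading coefficients.
Numerator leading term: 3x^2
Denominator leading term: 5x^2
Divide both by x^2:
lim = (3 - 3/x) / (5 + 7/x^2)
As x -> infinity, the 1/x and 1/x^2 terms vanish:
= 3/5 = 0.60

0.60


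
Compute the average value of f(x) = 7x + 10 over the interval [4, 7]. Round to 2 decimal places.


Average value = 1/(b-a) * integral from a to b of f(x) dx
First compute the integral of 7x + 10:
F(x) = (7/2)x^2 + 10x
F(7) = 7/2 * 49 + 10 * 7 = 483/2
F(4) = 7/2 * 16 + 10 * 4 = 96
Integral = 483/2 - 96 = 291/2
Average = (291/2) / (7 - 4) = (291/2) / 3
= 97/2 = 48.50

48.50


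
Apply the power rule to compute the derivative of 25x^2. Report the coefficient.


We apply the power rule: d/dx [ax^n] = a*n * x^(n-1)
d/dx [25x^2]
= 25 * 2 * x^(2-1)
= 50x
The coefficient is 50

50


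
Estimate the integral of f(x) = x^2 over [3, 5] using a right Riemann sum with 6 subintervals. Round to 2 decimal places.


Right Riemann sum uses right endpoints of each subinterval.
Interval: [3, 5], n = 6
dx = (5 - 3) / 6 = 1/3
Right endpoints: [10/3, 11/3, 4, 13/3, 14/3, 5]
f values: [100/9, 121/9, 16, 169/9, 196/9, 25]
Sum = dx * (sum of f values)
= 1/3 * 955/9
= 955/27 ≈ 35.37

35.37


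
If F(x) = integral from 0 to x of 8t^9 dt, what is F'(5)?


By the Fundamental Theorem of Calculus (Part 1):
If F(x) = integral from 0 to x of f(t) dt, then F'(x) = f(x)
Here f(t) = 8t^9
So F'(x) = 8x^9
Evaluate at x = 5:
F'(5) = 8 * 5^9
= 8 * 1953125
= 15625000

15625000


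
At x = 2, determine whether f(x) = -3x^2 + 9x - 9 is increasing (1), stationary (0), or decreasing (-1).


Compute f'(x) to determine behavior:
f'(x) = -6x + 9
f'(2) = -6 * 2 + 9
= -12 + 9
= -3
Since f'(2) < 0, the function is decreasing (-1)

-1


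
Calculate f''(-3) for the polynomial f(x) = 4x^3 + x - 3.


First derivative:
f'(x) = 12x^2 + 1
Second derivative:
f''(x) = 24x
Substitute x = -3:
f''(-3) = 24 * (-3) + 0
= -72 + 0
= -72

-72


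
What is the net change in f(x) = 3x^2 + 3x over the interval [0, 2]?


Net change = f(b) - f(a)
f(x) = 3x^2 + 3x
Compute f(2):
f(2) = 3 * 2^2 + 3 * 2 + 0
= 12 + 6 + 0
= 18
Compute f(0):
f(0) = 3 * 0^2 + 3 * 0 + 0
= 0 + 0 + 0
= 0
Net change = 18 - 0 = 18

18


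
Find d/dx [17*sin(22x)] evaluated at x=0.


Apply the chain rule to differentiate 17*sin(22x):
d/dx [17*sin(22x)]
= 17 * cos(22x) * d/dx(22x)
= 17 * 22 * cos(22x)
= 374 * cos(22x)
Evaluate at x = 0:
= 374 * cos(0)
= 374 * 1
= 374

374


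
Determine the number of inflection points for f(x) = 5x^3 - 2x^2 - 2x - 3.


Inflection points occur where f''(x) = 0 and concavity changes.
f(x) = 5x^3 - 2x^2 - 2x - 3
f'(x) = 15x^2 - 4x - 2
f''(x) = 30x - 4
Set f''(x) = 0:
30x - 4 = 0
x = 4 / 30 = 2/15
Since f''(x) is linear (degree 1), it changes sign at this point.
Therefore there is exactly 1 inflection point.

1


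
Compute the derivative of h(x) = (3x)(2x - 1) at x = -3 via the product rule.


Let u(x) = 3x and v(x) = 2x - 1
u'(x) = 3
v'(x) = 2
Product rule: h'(x) = u'(x)*v(x) + u(x)*v'(x)
= 3 * (2x - 1) + (3x) * 2
At x = -3:
u(-3) = 3 * (-3) + 0 = -9
v(-3) = 2 * (-3) - 1 = -7
h'(-3) = 3 * (-7) + (-9) * 2
= -21 - 18
= -39

-39


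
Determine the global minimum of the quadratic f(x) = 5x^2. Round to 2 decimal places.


For a quadratic f(x) = ax^2 + bx + c with a > 0, the minimum is at the vertex.
Vertex x-coordinate: x = -b/(2a)
x = -(0) / (2 * 5)
x = 0/10 = 0
Substitute back to find the minimum value:
f(0) = 5 * 0^2 + 0 * 0 + 0
= 0 + 0 + 0
= 0 = 0.00

0.00


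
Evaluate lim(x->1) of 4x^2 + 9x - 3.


Since polynomials are continuous, we use direct substitution.
lim(x->1) of 4x^2 + 9x - 3
= 4 * 1^2 + 9 * 1 - 3
= 4 + 9 - 3
= 10

10


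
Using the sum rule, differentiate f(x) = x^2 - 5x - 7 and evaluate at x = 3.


Differentiate term by term using power and sum rules:
f(x) = x^2 - 5x - 7
f'(x) = 2x - 5
Substitute x = 3:
f'(3) = 2 * 3 - 5
= 6 - 5
= 1

1


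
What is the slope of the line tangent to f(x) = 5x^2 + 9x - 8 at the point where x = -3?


The slope of the tangent line equals f'(x) at the point.
f(x) = 5x^2 + 9x - 8
f'(x) = 10x + 9
At x = -3:
f'(-3) = 10 * (-3) + 9
= -30 + 9
= -21

-21


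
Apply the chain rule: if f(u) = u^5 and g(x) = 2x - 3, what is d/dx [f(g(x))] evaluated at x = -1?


Using the chain rule: (f(g(x)))' = f'(g(x)) * g'(x)
First, find g(-1):
g(-1) = 2 * (-1) - 3 = -5
Next, f'(u) = 5u^4
And g'(x) = 2
So f'(g(-1)) * g'(-1)
= 5 * (-5)^4 * 2
= 5 * 625 * 2
= 6250

6250


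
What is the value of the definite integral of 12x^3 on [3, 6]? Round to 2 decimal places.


Find the antiderivative of 12x^3:
F(x) = 12/4 * x^4
Apply the Fundamental Theorem of Calculus:
F(6) - F(3)
= 12/4 * 6^4 - 12/4 * 3^4
= 12/4 * (1296 - 81)
= 12/4 * 1215
= 3645 = 3645.00

3645.00


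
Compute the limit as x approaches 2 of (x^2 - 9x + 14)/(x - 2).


Direct substitution gives 0/0, so we factor the numerator.
Factor: (x^2 - 9x + 14) = (x - 2)(x - 7)
Cancel the common factor (x - 2):
(x^2 - 9x + 14)/(x - 2) = (x - 7)
Now substitute x = 2:
= (2) - (7) = -5

-5


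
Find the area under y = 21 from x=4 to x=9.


The area under a constant function y = 21 is a rectangle.
Width = 9 - 4 = 5
Height = 21
Area = width * height
= 5 * 21
= 105

105


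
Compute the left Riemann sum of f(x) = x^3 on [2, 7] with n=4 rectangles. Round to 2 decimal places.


Left Riemann sum uses left endpoints of each subinterval.
Interval: [2, 7], n = 4
dx = (7 - 2) / 4 = 5/4
Left endpoints: [2, 13/4, 9/2, 23/4]
f values: [8, 2197/64, 729/8, 12167/64]
Sum = dx * (sum of f values)
= 5/4 * 5177/16
= 25885/64 ≈ 404.45

404.45


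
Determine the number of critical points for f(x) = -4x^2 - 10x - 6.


Find where f'(x) = 0:
f'(x) = -8x - 10
Set f'(x) = 0:
-8x - 10 = 0
x = 10 / (-8) = -5/4
This is a linear equation in x, so there is exactly one solution.
Number of critical points: 1

1


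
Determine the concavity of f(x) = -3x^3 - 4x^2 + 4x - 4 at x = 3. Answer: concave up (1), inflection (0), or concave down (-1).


Concavity is determined by the sign of f''(x).
f(x) = -3x^3 - 4x^2 + 4x - 4
f'(x) = -9x^2 - 8x + 4
f''(x) = -18x - 8
f''(3) = -18 * 3 - 8
= -54 - 8
= -62
Since f''(3) < 0, the function is concave down (-1)

-1


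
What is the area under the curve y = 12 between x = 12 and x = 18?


The area under a constant function y = 12 is a rectangle.
Width = 18 - 12 = 6
Height = 12
Area = width * height
= 6 * 12
= 72

72


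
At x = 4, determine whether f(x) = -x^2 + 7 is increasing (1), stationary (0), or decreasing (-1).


Compute f'(x) to determine behavior:
f'(x) = -2x
f'(4) = -2 * 4 + 0
= -8 + 0
= -8
Since f'(4) < 0, the function is decreasing (-1)

-1


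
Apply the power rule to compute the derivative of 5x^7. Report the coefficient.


We apply the power rule: d/dx [ax^n] = a*n * x^(n-1)
d/dx [5x^7]
= 5 * 7 * x^(7-1)
= 35x^6
The coefficient is 35

35


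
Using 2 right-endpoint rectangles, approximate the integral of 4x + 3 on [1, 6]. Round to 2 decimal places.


Right Riemann sum uses right endpoints of each subinterval.
Interval: [1, 6], n = 2
dx = (6 - 1) / 2 = 5/2
Right endpoints: [7/2, 6]
f values: [17, 27]
Sum = dx * (sum of f values)
= 5/2 * 44
= 110 = 110.00

110.00


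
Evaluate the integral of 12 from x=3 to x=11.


The integral of a constant k over [a, b] equals k * (b - a).
integral from 3 to 11 of 12 dx
= 12 * (11 - 3)
= 12 * 8
= 96

96


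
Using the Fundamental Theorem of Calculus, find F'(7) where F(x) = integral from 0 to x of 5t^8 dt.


By the Fundamental Theorem of Calculus (Part 1):
If F(x) = integral from 0 to x of f(t) dt, then F'(x) = f(x)
Here f(t) = 5t^8
So F'(x) = 5x^8
Evaluate at x = 7:
F'(7) = 5 * 7^8
= 5 * 5764801
= 28824005

28824005


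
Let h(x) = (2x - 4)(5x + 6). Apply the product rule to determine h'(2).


Let u(x) = 2x - 4 and v(x) = 5x + 6
u'(x) = 2
v'(x) = 5
Product rule: h'(x) = u'(x)*v(x) + u(x)*v'(x)
= 2 * (5x + 6) + (2x - 4) * 5
At x = 2:
u(2) = 2 * 2 - 4 = 0
v(2) = 5 * 2 + 6 = 16
h'(2) = 2 * 16 + 0 * 5
= 32 + 0
= 32

32
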